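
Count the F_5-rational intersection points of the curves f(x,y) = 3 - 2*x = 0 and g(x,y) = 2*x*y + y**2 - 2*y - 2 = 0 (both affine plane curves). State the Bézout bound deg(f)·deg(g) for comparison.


Common zeros: {(4, 1), (4, 3)}; count = 2; Bézout bound = 2.

deg(f) = 1, deg(g) = 2, so Bézout bound = 2.
Scan x ∈ F_5. For each x, list the y ∈ F_5 with f(x, y) ≡ 0 and those with g(x, y) ≡ 0 (mod 5); the common zeros in that column are the intersection.
  x = 0: f ≡ 0 at y ∈ ∅; g ≡ 0 at y ∈ ∅; common: ∅.
  x = 1: f ≡ 0 at y ∈ ∅; g ≡ 0 at y ∈ ∅; common: ∅.
  x = 2: f ≡ 0 at y ∈ ∅; g ≡ 0 at y ∈ ∅; common: ∅.
  x = 3: f ≡ 0 at y ∈ ∅; g ≡ 0 at y ∈ {2, 4}; common: ∅.
  x = 4: f ≡ 0 at y ∈ {0, 1, 2, 3, 4}; g ≡ 0 at y ∈ {1, 3}; common: {1, 3}.
Collecting: common zeros = {(4, 1), (4, 3)}, so the count is 2.
Comparison with the Bézout bound: 2 ≤ 2 = deg(f)·deg(g), as expected for curves with no common component (the bound is attained).


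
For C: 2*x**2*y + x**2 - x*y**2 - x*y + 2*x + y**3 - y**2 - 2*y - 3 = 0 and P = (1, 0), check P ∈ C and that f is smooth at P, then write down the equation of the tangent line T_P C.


Tangent line at P: 4*x - y - 4 = 0.

Step 1: f(1, 0) = 0, so P lies on C.
Step 2: partial derivatives
  f_x(x, y) = 4*x*y + 2*x - y**2 - y + 2, f_y(x, y) = 2*x**2 - 2*x*y - x + 3*y**2 - 2*y - 2.
  f_x(P) = 4, f_y(P) = -1 (gradient nonzero, so P is smooth).
Step 3: tangent line at P: 4·(x − 1) + -1·(y − 0) = 0.
Expanding: 4*x - y - 4 = 0.


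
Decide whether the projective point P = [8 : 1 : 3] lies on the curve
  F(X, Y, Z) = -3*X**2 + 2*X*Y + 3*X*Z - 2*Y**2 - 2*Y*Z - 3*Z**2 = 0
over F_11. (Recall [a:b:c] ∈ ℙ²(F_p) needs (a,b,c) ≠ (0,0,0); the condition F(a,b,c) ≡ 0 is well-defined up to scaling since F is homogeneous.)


F(8,1,3) ≡ 4 (mod 11); P is NOT on the curve.

Evaluate F(8, 1, 3) term-by-term (mod 11).
  -3*X**2 ↦ -3·64·1·1 = -192
  2*X*Y ↦ 2·8·1·1 = 16
  3*X*Z ↦ 3·8·1·3 = 72
  -2*Y**2 ↦ -2·1·1·1 = -2
  -2*Y*Z ↦ -2·1·1·3 = -6
  -3*Z**2 ↦ -3·1·1·9 = -27
Sum: F(8, 1, 3) = (-192) + (16) + (72) + (-2) + (-6) + (-27) = -139.
Reducing mod 11: -139 ≡ 4 (mod 11).
Since F(a, b, c) ≡ 4 ≠ 0 (mod 11), P does NOT lie on the curve.


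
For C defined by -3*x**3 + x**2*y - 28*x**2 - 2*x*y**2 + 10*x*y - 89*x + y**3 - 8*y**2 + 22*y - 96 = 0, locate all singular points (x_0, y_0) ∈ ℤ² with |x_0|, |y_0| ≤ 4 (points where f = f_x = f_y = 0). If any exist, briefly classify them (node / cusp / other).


Singular points: {(-3, 1)}; classification: cusp.

Compute partial derivatives:
  f_x = -9*x**2 + 2*x*y - 56*x - 2*y**2 + 10*y - 89.
  f_y = x**2 - 4*x*y + 10*x + 3*y**2 - 16*y + 22.
Scan x_0 ∈ {−4, ..., 4}. For each x_0, f_y(x_0, y) is a polynomial in y; find its integer roots y ∈ {−4, ..., 4}, then test f_x and f at those candidates.
  x = -4: f_y(-4, y) = 3*y**2 - 2; no integer root y with |y| ≤ 4.
  x = -3: f_y(-3, y) = 3*y**2 - 4*y + 1; vanishes at y ∈ {1}. (-3, 1): f_x = 0, f = 0 — SINGULAR.
  x = -2: f_y(-2, y) = 3*y**2 - 8*y + 6; no integer root y with |y| ≤ 4.
  x = -1: f_y(-1, y) = 3*y**2 - 12*y + 13; no integer root y with |y| ≤ 4.
  x = 0: f_y(0, y) = 3*y**2 - 16*y + 22; no integer root y with |y| ≤ 4.
  x = 1: f_y(1, y) = 3*y**2 - 20*y + 33; vanishes at y ∈ {3}. (1, 3): f_x = -136 ≠ 0.
  x = 2: f_y(2, y) = 3*y**2 - 24*y + 46; no integer root y with |y| ≤ 4.
  x = 3: f_y(3, y) = 3*y**2 - 28*y + 61; no integer root y with |y| ≤ 4.
  x = 4: f_y(4, y) = 3*y**2 - 32*y + 78; no integer root y with |y| ≤ 4.
Only singular point on the grid: (-3, 1).
Classify: substitute x = -3 + u, y = 1 + v and expand: f = -3*u**3 + u**2*v - 2*u*v**2 + v**3 + v**2.
No constant or linear terms (consistent with a singular point). Quadratic part: v**2. Cubic part: -3*u**3 + u**2*v - 2*u*v**2 + v**3.
The quadratic part v**2 is a perfect square, so there is a single (double) tangent line v = 0, i.e. y = 1. Restricting the cubic part to that line (v = 0) leaves -3*u**3 ≠ 0, so f is not divisible by v and the branch is v² ≈ 3*u**3 to lowest order — this is a cusp.
Classification: cusp.


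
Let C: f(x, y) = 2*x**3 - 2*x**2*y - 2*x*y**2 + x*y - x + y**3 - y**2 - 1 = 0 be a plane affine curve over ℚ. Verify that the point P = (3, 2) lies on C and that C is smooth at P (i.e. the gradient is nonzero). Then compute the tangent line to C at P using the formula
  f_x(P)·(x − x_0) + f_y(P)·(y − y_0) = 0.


Tangent line at P: 23*x - 31*y - 7 = 0.

Step 1: f(3, 2) = 0, so P lies on C.
Step 2: partial derivatives
  f_x(x, y) = 6*x**2 - 4*x*y - 2*y**2 + y - 1, f_y(x, y) = -2*x**2 - 4*x*y + x + 3*y**2 - 2*y.
  f_x(P) = 23, f_y(P) = -31 (gradient nonzero, so P is smooth).
Step 3: tangent line at P: 23·(x − 3) + -31·(y − 2) = 0.
Expanding: 23*x - 31*y - 7 = 0.


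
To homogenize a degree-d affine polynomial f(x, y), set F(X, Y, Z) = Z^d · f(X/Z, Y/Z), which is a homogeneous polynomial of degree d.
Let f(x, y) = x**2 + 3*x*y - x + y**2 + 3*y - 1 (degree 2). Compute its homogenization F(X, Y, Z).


F(X, Y, Z) = X**2 + 3*X*Y - X*Z + Y**2 + 3*Y*Z - Z**2

deg(f) = 2.
Substitute x = X/Z, y = Y/Z into f, then multiply by Z^2.
  monomial 1·x^2·y^0 ↦ 1·X^2·Y^0·Z^0.
  monomial 3·x^1·y^1 ↦ 3·X^1·Y^1·Z^0.
  monomial -1·x^1·y^0 ↦ -1·X^1·Y^0·Z^1.
  monomial 1·x^0·y^2 ↦ 1·X^0·Y^2·Z^0.
  monomial 3·x^0·y^1 ↦ 3·X^0·Y^1·Z^1.
  monomial -1·x^0·y^0 ↦ -1·X^0·Y^0·Z^2.
Collecting: F(X, Y, Z) = X**2 + 3*X*Y - X*Z + Y**2 + 3*Y*Z - Z**2.


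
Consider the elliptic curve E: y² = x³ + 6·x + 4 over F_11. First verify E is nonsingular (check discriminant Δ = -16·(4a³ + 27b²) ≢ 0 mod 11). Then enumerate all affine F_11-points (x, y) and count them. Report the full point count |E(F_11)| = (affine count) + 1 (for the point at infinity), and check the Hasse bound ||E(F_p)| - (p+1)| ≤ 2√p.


Affine points = {(0, 2), (0, 9), (1, 0), (3, 4), (3, 7), (4, 2), (4, 9), (5, 4), (5, 7), (6, 5), (6, 6), (7, 2), (7, 9), (8, 5), (8, 6)}; affine count = 15; |E(F_11)| = 16.

Discriminant check: Δ ∝ 4a³ + 27b² = 4·6³ + 27·4² = 4·216 + 27·16 ≡ 9 (mod 11). Nonzero ⇒ E is nonsingular.
For each x ∈ F_11, compute rhs = x³ + 6·x + 4 mod 11, then count y ∈ F_11 with y² ≡ rhs.
  x = 0: rhs = 4, matching y values: 2, 9 (2 points).
  x = 1: rhs = 0, matching y values: 0 (1 points).
  x = 2: rhs = 2, matching y values: none (0 points).
  x = 3: rhs = 5, matching y values: 4, 7 (2 points).
  x = 4: rhs = 4, matching y values: 2, 9 (2 points).
  x = 5: rhs = 5, matching y values: 4, 7 (2 points).
  x = 6: rhs = 3, matching y values: 5, 6 (2 points).
  x = 7: rhs = 4, matching y values: 2, 9 (2 points).
  x = 8: rhs = 3, matching y values: 5, 6 (2 points).
  x = 9: rhs = 6, matching y values: none (0 points).
  x = 10: rhs = 8, matching y values: none (0 points).
Total affine count: 15.
Full point count |E(F_11)| = 15 + 1 = 16.
Hasse bound: |16 − (11+1)| = |4| = 4 ≤ 2√11 ≈ 6.6332 ✓.


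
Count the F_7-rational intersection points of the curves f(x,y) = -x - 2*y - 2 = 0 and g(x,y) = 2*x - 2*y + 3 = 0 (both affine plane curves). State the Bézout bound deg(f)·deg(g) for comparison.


Common zeros: {(3, 1)}; count = 1; Bézout bound = 1.

deg(f) = 1, deg(g) = 1, so Bézout bound = 1.
Scan x ∈ F_7. For each x, list the y ∈ F_7 with f(x, y) ≡ 0 and those with g(x, y) ≡ 0 (mod 7); the common zeros in that column are the intersection.
  x = 0: f ≡ 0 at y ∈ {6}; g ≡ 0 at y ∈ {5}; common: ∅.
  x = 1: f ≡ 0 at y ∈ {2}; g ≡ 0 at y ∈ {6}; common: ∅.
  x = 2: f ≡ 0 at y ∈ {5}; g ≡ 0 at y ∈ {0}; common: ∅.
  x = 3: f ≡ 0 at y ∈ {1}; g ≡ 0 at y ∈ {1}; common: {1}.
  x = 4: f ≡ 0 at y ∈ {4}; g ≡ 0 at y ∈ {2}; common: ∅.
  x = 5: f ≡ 0 at y ∈ {0}; g ≡ 0 at y ∈ {3}; common: ∅.
  x = 6: f ≡ 0 at y ∈ {3}; g ≡ 0 at y ∈ {4}; common: ∅.
Collecting: common zeros = {(3, 1)}, so the count is 1.
Comparison with the Bézout bound: 1 ≤ 1 = deg(f)·deg(g), as expected for curves with no common component (the bound is attained).


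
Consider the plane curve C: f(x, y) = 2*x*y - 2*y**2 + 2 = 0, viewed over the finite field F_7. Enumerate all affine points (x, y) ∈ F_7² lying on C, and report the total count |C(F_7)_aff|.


Affine F_7-points: {(0, 1), (0, 6), (2, 4), (2, 5), (5, 2), (5, 3)}; count = 6.

For each of the 49 pairs (x, y) ∈ F_7², evaluate f(x, y) mod 7. Record the zeros.
  x = 0: [0↦2, 1↦0, 2↦1, 3↦5, 4↦5, 5↦1, 6↦0]  zeros at y ∈ {1, 6}
  x = 1: [0↦2, 1↦2, 2↦5, 3↦4, 4↦6, 5↦4, 6↦5]  zeros at y ∈ ∅
  x = 2: [0↦2, 1↦4, 2↦2, 3↦3, 4↦0, 5↦0, 6↦3]  zeros at y ∈ {4, 5}
  x = 3: [0↦2, 1↦6, 2↦6, 3↦2, 4↦1, 5↦3, 6↦1]  zeros at y ∈ ∅
  x = 4: [0↦2, 1↦1, 2↦3, 3↦1, 4↦2, 5↦6, 6↦6]  zeros at y ∈ ∅
  x = 5: [0↦2, 1↦3, 2↦0, 3↦0, 4↦3, 5↦2, 6↦4]  zeros at y ∈ {2, 3}
  x = 6: [0↦2, 1↦5, 2↦4, 3↦6, 4↦4, 5↦5, 6↦2]  zeros at y ∈ ∅
Collecting zeros: affine points = {(0, 1), (0, 6), (2, 4), (2, 5), (5, 2), (5, 3)}.
Total count |C(F_7)_aff| = 6.


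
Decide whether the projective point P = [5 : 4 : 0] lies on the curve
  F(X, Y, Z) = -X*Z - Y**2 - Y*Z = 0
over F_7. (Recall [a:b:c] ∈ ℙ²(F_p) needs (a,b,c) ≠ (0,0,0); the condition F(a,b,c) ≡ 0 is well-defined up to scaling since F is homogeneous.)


F(5,4,0) ≡ 5 (mod 7); P is NOT on the curve.

Evaluate F(5, 4, 0) term-by-term (mod 7).
  -X*Z ↦ -1·5·1·0 = 0
  -Y**2 ↦ -1·1·16·1 = -16
  -Y*Z ↦ -1·1·4·0 = 0
Sum: F(5, 4, 0) = (0) + (-16) + (0) = -16.
Reducing mod 7: -16 ≡ 5 (mod 7).
Since F(a, b, c) ≡ 5 ≠ 0 (mod 7), P does NOT lie on the curve.


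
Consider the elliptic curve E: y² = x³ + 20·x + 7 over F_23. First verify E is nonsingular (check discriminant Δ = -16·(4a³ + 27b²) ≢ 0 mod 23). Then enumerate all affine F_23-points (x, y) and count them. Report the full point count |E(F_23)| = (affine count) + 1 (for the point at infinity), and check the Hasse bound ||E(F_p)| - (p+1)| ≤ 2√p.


Affine points = {(2, 3), (2, 20), (3, 5), (3, 18), (4, 6), (4, 17), (5, 5), (5, 18), (8, 9), (8, 14), (13, 7), (13, 16), (14, 8), (14, 15), (15, 5), (15, 18), (17, 4), (17, 19), (18, 9), (18, 14), (19, 1), (19, 22), (20, 9), (20, 14), (22, 3), (22, 20)}; affine count = 26; |E(F_23)| = 27.

Discriminant check: Δ ∝ 4a³ + 27b² = 4·20³ + 27·7² = 4·8000 + 27·49 ≡ 19 (mod 23). Nonzero ⇒ E is nonsingular.
For each x ∈ F_23, compute rhs = x³ + 20·x + 7 mod 23, then count y ∈ F_23 with y² ≡ rhs.
  x = 0: rhs = 7, matching y values: none (0 points).
  x = 1: rhs = 5, matching y values: none (0 points).
  x = 2: rhs = 9, matching y values: 3, 20 (2 points).
  x = 3: rhs = 2, matching y values: 5, 18 (2 points).
  x = 4: rhs = 13, matching y values: 6, 17 (2 points).
  x = 5: rhs = 2, matching y values: 5, 18 (2 points).
  x = 6: rhs = 21, matching y values: none (0 points).
  x = 7: rhs = 7, matching y values: none (0 points).
  x = 8: rhs = 12, matching y values: 9, 14 (2 points).
  x = 9: rhs = 19, matching y values: none (0 points).
  x = 10: rhs = 11, matching y values: none (0 points).
  x = 11: rhs = 17, matching y values: none (0 points).
  x = 12: rhs = 20, matching y values: none (0 points).
  x = 13: rhs = 3, matching y values: 7, 16 (2 points).
  x = 14: rhs = 18, matching y values: 8, 15 (2 points).
  x = 15: rhs = 2, matching y values: 5, 18 (2 points).
  x = 16: rhs = 7, matching y values: none (0 points).
  x = 17: rhs = 16, matching y values: 4, 19 (2 points).
  x = 18: rhs = 12, matching y values: 9, 14 (2 points).
  x = 19: rhs = 1, matching y values: 1, 22 (2 points).
  x = 20: rhs = 12, matching y values: 9, 14 (2 points).
  x = 21: rhs = 5, matching y values: none (0 points).
  x = 22: rhs = 9, matching y values: 3, 20 (2 points).
Total affine count: 26.
Full point count |E(F_23)| = 26 + 1 = 27.
Hasse bound: |27 − (23+1)| = |3| = 3 ≤ 2√23 ≈ 9.5917 ✓.


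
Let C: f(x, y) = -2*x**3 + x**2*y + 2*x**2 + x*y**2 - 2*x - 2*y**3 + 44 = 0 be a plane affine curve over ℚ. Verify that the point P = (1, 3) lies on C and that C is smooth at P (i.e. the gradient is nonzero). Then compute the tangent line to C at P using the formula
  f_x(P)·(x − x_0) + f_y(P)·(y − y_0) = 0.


Tangent line at P: 11*x - 47*y + 130 = 0.

Step 1: f(1, 3) = 0, so P lies on C.
Step 2: partial derivatives
  f_x(x, y) = -6*x**2 + 2*x*y + 4*x + y**2 - 2, f_y(x, y) = x**2 + 2*x*y - 6*y**2.
  f_x(P) = 11, f_y(P) = -47 (gradient nonzero, so P is smooth).
Step 3: tangent line at P: 11·(x − 1) + -47·(y − 3) = 0.
Expanding: 11*x - 47*y + 130 = 0.


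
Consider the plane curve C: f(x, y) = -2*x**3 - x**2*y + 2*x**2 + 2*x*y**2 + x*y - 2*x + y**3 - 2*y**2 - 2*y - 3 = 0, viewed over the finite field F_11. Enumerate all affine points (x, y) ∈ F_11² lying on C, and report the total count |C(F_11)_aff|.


Affine F_11-points: {(0, 3), (1, 5), (4, 10), (6, 1), (7, 0), (7, 10)}; count = 6.

For each of the 121 pairs (x, y) ∈ F_11², evaluate f(x, y) mod 11. Record the zeros.
  x = 0: [0↦8, 1↦5, 2↦4, 3↦0, 4↦10, 5↦7, 6↦8, 7↦8, 8↦2, 9↦7, 10↦7]  zeros at y ∈ {3}
  x = 1: [0↦6, 1↦5, 2↦10, 3↦5, 4↦7, 5↦0, 6↦1, 7↦5, 8↦7, 9↦2, 10↦7]  zeros at y ∈ {5}
  x = 2: [0↦7, 1↦6, 2↦4, 3↦7, 4↦10, 5↦8, 6↦7, 7↦2, 8↦10, 9↦4, 10↦1]  zeros at y ∈ ∅
  x = 3: [0↦10, 1↦7, 2↦7, 3↦5, 4↦7, 5↦8, 6↦3, 7↦9, 8↦10, 9↦1, 10↦10]  zeros at y ∈ ∅
  x = 4: [0↦3, 1↦7, 2↦7, 3↦9, 4↦8, 5↦10, 6↦10, 7↦3, 8↦6, 9↦3, 10↦0]  zeros at y ∈ {10}
  x = 5: [0↦7, 1↦5, 2↦3, 3↦7, 4↦1, 5↦2, 6↦5, 7↦5, 8↦8, 9↦9, 10↦3]  zeros at y ∈ ∅
  x = 6: [0↦10, 1↦0, 2↦5, 3↦9, 4↦7, 5↦5, 6↦9, 7↦3, 8↦4, 9↦7, 10↦7]  zeros at y ∈ {1}
  x = 7: [0↦0, 1↦2, 2↦1, 3↦3, 4↦3, 5↦7, 6↦10, 7↦7, 8↦4, 9↦7, 10↦0]  zeros at y ∈ {0, 10}
  x = 8: [0↦9, 1↦10, 2↦1, 3↦10, 4↦10, 5↦7, 6↦7, 7↦5, 8↦7, 9↦8, 10↦3]  zeros at y ∈ ∅
  x = 9: [0↦3, 1↦1, 2↦4, 3↦7, 4↦5, 5↦4, 6↦10, 7↦7, 8↦1, 9↦9, 10↦4]  zeros at y ∈ ∅
  x = 10: [0↦3, 1↦7, 2↦9, 3↦4, 4↦9, 5↦8, 6↦7, 7↦1, 8↦7, 9↦9, 10↦2]  zeros at y ∈ ∅
Collecting zeros: affine points = {(0, 3), (1, 5), (4, 10), (6, 1), (7, 0), (7, 10)}.
Total count |C(F_11)_aff| = 6.


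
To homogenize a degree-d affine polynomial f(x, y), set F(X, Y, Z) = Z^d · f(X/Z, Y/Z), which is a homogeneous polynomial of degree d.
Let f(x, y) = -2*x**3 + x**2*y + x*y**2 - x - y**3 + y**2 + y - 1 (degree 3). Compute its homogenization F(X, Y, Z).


F(X, Y, Z) = -2*X**3 + X**2*Y + X*Y**2 - X*Z**2 - Y**3 + Y**2*Z + Y*Z**2 - Z**3

deg(f) = 3.
Substitute x = X/Z, y = Y/Z into f, then multiply by Z^3.
  monomial -2·x^3·y^0 ↦ -2·X^3·Y^0·Z^0.
  monomial 1·x^2·y^1 ↦ 1·X^2·Y^1·Z^0.
  monomial 1·x^1·y^2 ↦ 1·X^1·Y^2·Z^0.
  monomial -1·x^1·y^0 ↦ -1·X^1·Y^0·Z^2.
  monomial -1·x^0·y^3 ↦ -1·X^0·Y^3·Z^0.
  monomial 1·x^0·y^2 ↦ 1·X^0·Y^2·Z^1.
  monomial 1·x^0·y^1 ↦ 1·X^0·Y^1·Z^2.
  monomial -1·x^0·y^0 ↦ -1·X^0·Y^0·Z^3.
Collecting: F(X, Y, Z) = -2*X**3 + X**2*Y + X*Y**2 - X*Z**2 - Y**3 + Y**2*Z + Y*Z**2 - Z**3.


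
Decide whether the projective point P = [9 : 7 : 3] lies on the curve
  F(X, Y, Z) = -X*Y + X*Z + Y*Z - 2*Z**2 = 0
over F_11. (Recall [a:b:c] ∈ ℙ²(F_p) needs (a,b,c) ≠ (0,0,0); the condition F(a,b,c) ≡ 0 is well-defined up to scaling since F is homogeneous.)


F(9,7,3) ≡ 0 (mod 11); P is on the curve.

Evaluate F(9, 7, 3) term-by-term (mod 11).
  -X*Y ↦ -1·9·7·1 = -63
  X*Z ↦ 1·9·1·3 = 27
  Y*Z ↦ 1·1·7·3 = 21
  -2*Z**2 ↦ -2·1·1·9 = -18
Sum: F(9, 7, 3) = (-63) + (27) + (21) + (-18) = -33.
Reducing mod 11: -33 ≡ 0 (mod 11).
Since F(a, b, c) ≡ 0 (mod 11), P lies on the curve.


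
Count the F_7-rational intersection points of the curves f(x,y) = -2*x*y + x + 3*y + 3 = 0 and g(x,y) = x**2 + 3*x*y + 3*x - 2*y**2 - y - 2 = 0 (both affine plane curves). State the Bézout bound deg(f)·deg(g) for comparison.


Common zeros: ∅; count = 0; Bézout bound = 4.

deg(f) = 2, deg(g) = 2, so Bézout bound = 4.
Scan x ∈ F_7. For each x, list the y ∈ F_7 with f(x, y) ≡ 0 and those with g(x, y) ≡ 0 (mod 7); the common zeros in that column are the intersection.
  x = 0: f ≡ 0 at y ∈ {6}; g ≡ 0 at y ∈ ∅; common: ∅.
  x = 1: f ≡ 0 at y ∈ {3}; g ≡ 0 at y ∈ ∅; common: ∅.
  x = 2: f ≡ 0 at y ∈ {5}; g ≡ 0 at y ∈ ∅; common: ∅.
  x = 3: f ≡ 0 at y ∈ {2}; g ≡ 0 at y ∈ ∅; common: ∅.
  x = 4: f ≡ 0 at y ∈ {0}; g ≡ 0 at y ∈ {1}; common: ∅.
  x = 5: f ≡ 0 at y ∈ ∅; g ≡ 0 at y ∈ ∅; common: ∅.
  x = 6: f ≡ 0 at y ∈ {1}; g ≡ 0 at y ∈ ∅; common: ∅.
Collecting: common zeros = ∅, so the count is 0.
Comparison with the Bézout bound: 0 ≤ 4 = deg(f)·deg(g), as expected for curves with no common component (the affine F_7-count falls short of the bound because intersections may lie at infinity, over extension fields, or carry multiplicity).


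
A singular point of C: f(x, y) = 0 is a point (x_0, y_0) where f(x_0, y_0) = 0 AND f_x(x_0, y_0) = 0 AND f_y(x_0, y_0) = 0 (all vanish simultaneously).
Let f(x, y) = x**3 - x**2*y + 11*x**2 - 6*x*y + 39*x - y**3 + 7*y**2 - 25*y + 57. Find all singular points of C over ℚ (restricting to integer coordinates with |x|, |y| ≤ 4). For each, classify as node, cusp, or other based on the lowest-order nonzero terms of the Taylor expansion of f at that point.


Singular points: {(-3, 2)}; classification: cusp.

Compute partial derivatives:
  f_x = 3*x**2 - 2*x*y + 22*x - 6*y + 39.
  f_y = -x**2 - 6*x - 3*y**2 + 14*y - 25.
Scan x_0 ∈ {−4, ..., 4}. For each x_0, f_y(x_0, y) is a polynomial in y; find its integer roots y ∈ {−4, ..., 4}, then test f_x and f at those candidates.
  x = -4: f_y(-4, y) = -3*y**2 + 14*y - 17; no integer root y with |y| ≤ 4.
  x = -3: f_y(-3, y) = -3*y**2 + 14*y - 16; vanishes at y ∈ {2}. (-3, 2): f_x = 0, f = 0 — SINGULAR.
  x = -2: f_y(-2, y) = -3*y**2 + 14*y - 17; no integer root y with |y| ≤ 4.
  x = -1: f_y(-1, y) = -3*y**2 + 14*y - 20; no integer root y with |y| ≤ 4.
  x = 0: f_y(0, y) = -3*y**2 + 14*y - 25; no integer root y with |y| ≤ 4.
  x = 1: f_y(1, y) = -3*y**2 + 14*y - 32; no integer root y with |y| ≤ 4.
  x = 2: f_y(2, y) = -3*y**2 + 14*y - 41; no integer root y with |y| ≤ 4.
  x = 3: f_y(3, y) = -3*y**2 + 14*y - 52; no integer root y with |y| ≤ 4.
  x = 4: f_y(4, y) = -3*y**2 + 14*y - 65; no integer root y with |y| ≤ 4.
Only singular point on the grid: (-3, 2).
Classify: substitute x = -3 + u, y = 2 + v and expand: f = u**3 - u**2*v - v**3 + v**2.
No constant or linear terms (consistent with a singular point). Quadratic part: v**2. Cubic part: u**3 - u**2*v - v**3.
The quadratic part v**2 is a perfect square, so there is a single (double) tangent line v = 0, i.e. y = 2. Restricting the cubic part to that line (v = 0) leaves u**3 ≠ 0, so f is not divisible by v and the branch is v² ≈ -u**3 to lowest order — this is a cusp.
Classification: cusp.


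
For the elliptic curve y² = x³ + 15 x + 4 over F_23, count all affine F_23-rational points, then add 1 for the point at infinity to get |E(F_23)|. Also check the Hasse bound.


Affine points = {(0, 2), (0, 21), (4, 6), (4, 17), (10, 2), (10, 21), (12, 7), (12, 16), (13, 2), (13, 21), (15, 4), (15, 19), (16, 4), (16, 19), (19, 8), (19, 15), (20, 1), (20, 22), (21, 9), (21, 14)}; affine count = 20; |E(F_23)| = 21.

Discriminant check: Δ ∝ 4a³ + 27b² = 4·15³ + 27·4² = 4·3375 + 27·16 ≡ 17 (mod 23). Nonzero ⇒ E is nonsingular.
For each x ∈ F_23, compute rhs = x³ + 15·x + 4 mod 23, then count y ∈ F_23 with y² ≡ rhs.
  x = 0: rhs = 4, matching y values: 2, 21 (2 points).
  x = 1: rhs = 20, matching y values: none (0 points).
  x = 2: rhs = 19, matching y values: none (0 points).
  x = 3: rhs = 7, matching y values: none (0 points).
  x = 4: rhs = 13, matching y values: 6, 17 (2 points).
  x = 5: rhs = 20, matching y values: none (0 points).
  x = 6: rhs = 11, matching y values: none (0 points).
  x = 7: rhs = 15, matching y values: none (0 points).
  x = 8: rhs = 15, matching y values: none (0 points).
  x = 9: rhs = 17, matching y values: none (0 points).
  x = 10: rhs = 4, matching y values: 2, 21 (2 points).
  x = 11: rhs = 5, matching y values: none (0 points).
  x = 12: rhs = 3, matching y values: 7, 16 (2 points).
  x = 13: rhs = 4, matching y values: 2, 21 (2 points).
  x = 14: rhs = 14, matching y values: none (0 points).
  x = 15: rhs = 16, matching y values: 4, 19 (2 points).
  x = 16: rhs = 16, matching y values: 4, 19 (2 points).
  x = 17: rhs = 20, matching y values: none (0 points).
  x = 18: rhs = 11, matching y values: none (0 points).
  x = 19: rhs = 18, matching y values: 8, 15 (2 points).
  x = 20: rhs = 1, matching y values: 1, 22 (2 points).
  x = 21: rhs = 12, matching y values: 9, 14 (2 points).
  x = 22: rhs = 11, matching y values: none (0 points).
Total affine count: 20.
Full point count |E(F_23)| = 20 + 1 = 21.
Hasse bound: |21 − (23+1)| = |-3| = 3 ≤ 2√23 ≈ 9.5917 ✓.


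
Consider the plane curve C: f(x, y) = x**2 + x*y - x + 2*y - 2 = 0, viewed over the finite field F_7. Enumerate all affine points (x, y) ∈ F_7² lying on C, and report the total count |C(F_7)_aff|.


Affine F_7-points: {(0, 1), (1, 3), (2, 0), (3, 2), (4, 3), (6, 0)}; count = 6.

For each of the 49 pairs (x, y) ∈ F_7², evaluate f(x, y) mod 7. Record the zeros.
  x = 0: [0↦5, 1↦0, 2↦2, 3↦4, 4↦6, 5↦1, 6↦3]  zeros at y ∈ {1}
  x = 1: [0↦5, 1↦1, 2↦4, 3↦0, 4↦3, 5↦6, 6↦2]  zeros at y ∈ {3}
  x = 2: [0↦0, 1↦4, 2↦1, 3↦5, 4↦2, 5↦6, 6↦3]  zeros at y ∈ {0}
  x = 3: [0↦4, 1↦2, 2↦0, 3↦5, 4↦3, 5↦1, 6↦6]  zeros at y ∈ {2}
  x = 4: [0↦3, 1↦2, 2↦1, 3↦0, 4↦6, 5↦5, 6↦4]  zeros at y ∈ {3}
  x = 5: [0↦4, 1↦4, 2↦4, 3↦4, 4↦4, 5↦4, 6↦4]  zeros at y ∈ ∅
  x = 6: [0↦0, 1↦1, 2↦2, 3↦3, 4↦4, 5↦5, 6↦6]  zeros at y ∈ {0}
Collecting zeros: affine points = {(0, 1), (1, 3), (2, 0), (3, 2), (4, 3), (6, 0)}.
Total count |C(F_7)_aff| = 6.


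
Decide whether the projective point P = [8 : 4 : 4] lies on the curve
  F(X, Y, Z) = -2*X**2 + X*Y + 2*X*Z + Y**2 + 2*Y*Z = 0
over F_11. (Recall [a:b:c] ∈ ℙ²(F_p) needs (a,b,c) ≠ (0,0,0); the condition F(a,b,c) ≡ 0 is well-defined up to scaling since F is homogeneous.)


F(8,4,4) ≡ 5 (mod 11); P is NOT on the curve.

Evaluate F(8, 4, 4) term-by-term (mod 11).
  -2*X**2 ↦ -2·64·1·1 = -128
  X*Y ↦ 1·8·4·1 = 32
  2*X*Z ↦ 2·8·1·4 = 64
  Y**2 ↦ 1·1·16·1 = 16
  2*Y*Z ↦ 2·1·4·4 = 32
Sum: F(8, 4, 4) = (-128) + (32) + (64) + (16) + (32) = 16.
Reducing mod 11: 16 ≡ 5 (mod 11).
Since F(a, b, c) ≡ 5 ≠ 0 (mod 11), P does NOT lie on the curve.


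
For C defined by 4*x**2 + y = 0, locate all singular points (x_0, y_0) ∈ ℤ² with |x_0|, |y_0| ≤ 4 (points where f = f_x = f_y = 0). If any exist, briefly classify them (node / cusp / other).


No singular points in the scanned grid; C is smooth there.

Compute partial derivatives:
  f_x = 8*x.
  f_y = 1.
f_y = 1 is a nonzero constant, so f_y never vanishes: no point (x, y) can satisfy f = f_x = f_y = 0. In particular no (x, y) ∈ {−4, ..., 4}² is singular; the curve is smooth.


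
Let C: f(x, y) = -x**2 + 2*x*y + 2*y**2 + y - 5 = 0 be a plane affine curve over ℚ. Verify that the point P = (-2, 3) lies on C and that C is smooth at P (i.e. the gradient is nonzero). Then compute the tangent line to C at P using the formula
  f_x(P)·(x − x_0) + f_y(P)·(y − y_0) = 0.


Tangent line at P: 10*x + 9*y - 7 = 0.

Step 1: f(-2, 3) = 0, so P lies on C.
Step 2: partial derivatives
  f_x(x, y) = -2*x + 2*y, f_y(x, y) = 2*x + 4*y + 1.
  f_x(P) = 10, f_y(P) = 9 (gradient nonzero, so P is smooth).
Step 3: tangent line at P: 10·(x − -2) + 9·(y − 3) = 0.
Expanding: 10*x + 9*y - 7 = 0.


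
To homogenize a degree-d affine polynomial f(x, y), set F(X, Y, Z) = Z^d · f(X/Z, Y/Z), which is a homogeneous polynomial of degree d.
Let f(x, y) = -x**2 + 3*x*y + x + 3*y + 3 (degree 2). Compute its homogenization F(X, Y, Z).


F(X, Y, Z) = -X**2 + 3*X*Y + X*Z + 3*Y*Z + 3*Z**2

deg(f) = 2.
Substitute x = X/Z, y = Y/Z into f, then multiply by Z^2.
  monomial -1·x^2·y^0 ↦ -1·X^2·Y^0·Z^0.
  monomial 3·x^1·y^1 ↦ 3·X^1·Y^1·Z^0.
  monomial 1·x^1·y^0 ↦ 1·X^1·Y^0·Z^1.
  monomial 3·x^0·y^1 ↦ 3·X^0·Y^1·Z^1.
  monomial 3·x^0·y^0 ↦ 3·X^0·Y^0·Z^2.
Collecting: F(X, Y, Z) = -X**2 + 3*X*Y + X*Z + 3*Y*Z + 3*Z**2.


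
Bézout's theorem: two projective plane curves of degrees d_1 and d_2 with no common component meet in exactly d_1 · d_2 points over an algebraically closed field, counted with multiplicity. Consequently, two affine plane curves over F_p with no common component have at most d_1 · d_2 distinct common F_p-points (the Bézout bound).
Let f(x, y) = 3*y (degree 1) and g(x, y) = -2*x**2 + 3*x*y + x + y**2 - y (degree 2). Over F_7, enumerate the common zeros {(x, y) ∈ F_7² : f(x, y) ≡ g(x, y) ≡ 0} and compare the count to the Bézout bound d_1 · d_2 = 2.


Common zeros: {(0, 0), (4, 0)}; count = 2; Bézout bound = 2.

deg(f) = 1, deg(g) = 2, so Bézout bound = 2.
Scan x ∈ F_7. For each x, list the y ∈ F_7 with f(x, y) ≡ 0 and those with g(x, y) ≡ 0 (mod 7); the common zeros in that column are the intersection.
  x = 0: f ≡ 0 at y ∈ {0}; g ≡ 0 at y ∈ {0, 1}; common: {0}.
  x = 1: f ≡ 0 at y ∈ {0}; g ≡ 0 at y ∈ {2, 3}; common: ∅.
  x = 2: f ≡ 0 at y ∈ {0}; g ≡ 0 at y ∈ {1}; common: ∅.
  x = 3: f ≡ 0 at y ∈ {0}; g ≡ 0 at y ∈ ∅; common: ∅.
  x = 4: f ≡ 0 at y ∈ {0}; g ≡ 0 at y ∈ {0, 3}; common: {0}.
  x = 5: f ≡ 0 at y ∈ {0}; g ≡ 0 at y ∈ ∅; common: ∅.
  x = 6: f ≡ 0 at y ∈ {0}; g ≡ 0 at y ∈ {2}; common: ∅.
Collecting: common zeros = {(0, 0), (4, 0)}, so the count is 2.
Comparison with the Bézout bound: 2 ≤ 2 = deg(f)·deg(g), as expected for curves with no common component (the bound is attained).


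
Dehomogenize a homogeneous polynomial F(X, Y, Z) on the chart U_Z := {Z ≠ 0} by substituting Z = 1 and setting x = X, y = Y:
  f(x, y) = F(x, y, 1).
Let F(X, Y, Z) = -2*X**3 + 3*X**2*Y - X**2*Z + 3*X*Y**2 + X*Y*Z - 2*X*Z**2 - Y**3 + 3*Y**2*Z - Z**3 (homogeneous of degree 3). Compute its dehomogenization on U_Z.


f(x, y) = -2*x**3 + 3*x**2*y - x**2 + 3*x*y**2 + x*y - 2*x - y**3 + 3*y**2 - 1

On U_Z we set Z = 1. Each monomial c·X^i·Y^j·Z^k in F becomes c·x^i·y^j·1^k = c·x^i·y^j.
Substituting Z = 1: F(X, Y, 1) = -2*x**3 + 3*x**2*y - x**2 + 3*x*y**2 + x*y - 2*x - y**3 + 3*y**2 - 1.
Note: deg(f) ≤ deg(F) = 3; strict inequality happens when F is divisible by Z (lost terms).


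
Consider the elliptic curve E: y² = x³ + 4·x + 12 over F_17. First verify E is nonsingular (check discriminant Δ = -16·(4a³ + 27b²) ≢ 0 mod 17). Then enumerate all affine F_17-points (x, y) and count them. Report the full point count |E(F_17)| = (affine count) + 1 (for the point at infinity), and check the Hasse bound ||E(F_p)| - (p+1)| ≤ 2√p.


Affine points = {(1, 0), (3, 0), (5, 2), (5, 15), (7, 3), (7, 14), (10, 7), (10, 10), (13, 0), (15, 8), (15, 9)}; affine count = 11; |E(F_17)| = 12.

Discriminant check: Δ ∝ 4a³ + 27b² = 4·4³ + 27·12² = 4·64 + 27·144 ≡ 13 (mod 17). Nonzero ⇒ E is nonsingular.
For each x ∈ F_17, compute rhs = x³ + 4·x + 12 mod 17, then count y ∈ F_17 with y² ≡ rhs.
  x = 0: rhs = 12, matching y values: none (0 points).
  x = 1: rhs = 0, matching y values: 0 (1 points).
  x = 2: rhs = 11, matching y values: none (0 points).
  x = 3: rhs = 0, matching y values: 0 (1 points).
  x = 4: rhs = 7, matching y values: none (0 points).
  x = 5: rhs = 4, matching y values: 2, 15 (2 points).
  x = 6: rhs = 14, matching y values: none (0 points).
  x = 7: rhs = 9, matching y values: 3, 14 (2 points).
  x = 8: rhs = 12, matching y values: none (0 points).
  x = 9: rhs = 12, matching y values: none (0 points).
  x = 10: rhs = 15, matching y values: 7, 10 (2 points).
  x = 11: rhs = 10, matching y values: none (0 points).
  x = 12: rhs = 3, matching y values: none (0 points).
  x = 13: rhs = 0, matching y values: 0 (1 points).
  x = 14: rhs = 7, matching y values: none (0 points).
  x = 15: rhs = 13, matching y values: 8, 9 (2 points).
  x = 16: rhs = 7, matching y values: none (0 points).
Total affine count: 11.
Full point count |E(F_17)| = 11 + 1 = 12.
Hasse bound: |12 − (17+1)| = |-6| = 6 ≤ 2√17 ≈ 8.2462 ✓.


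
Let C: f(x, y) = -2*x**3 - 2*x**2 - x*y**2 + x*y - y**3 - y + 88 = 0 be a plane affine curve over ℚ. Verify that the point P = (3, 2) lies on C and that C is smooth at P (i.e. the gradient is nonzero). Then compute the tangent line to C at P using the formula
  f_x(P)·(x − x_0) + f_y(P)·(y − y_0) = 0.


Tangent line at P: -68*x - 22*y + 248 = 0.

Step 1: f(3, 2) = 0, so P lies on C.
Step 2: partial derivatives
  f_x(x, y) = -6*x**2 - 4*x - y**2 + y, f_y(x, y) = -2*x*y + x - 3*y**2 - 1.
  f_x(P) = -68, f_y(P) = -22 (gradient nonzero, so P is smooth).
Step 3: tangent line at P: -68·(x − 3) + -22·(y − 2) = 0.
Expanding: -68*x - 22*y + 248 = 0.


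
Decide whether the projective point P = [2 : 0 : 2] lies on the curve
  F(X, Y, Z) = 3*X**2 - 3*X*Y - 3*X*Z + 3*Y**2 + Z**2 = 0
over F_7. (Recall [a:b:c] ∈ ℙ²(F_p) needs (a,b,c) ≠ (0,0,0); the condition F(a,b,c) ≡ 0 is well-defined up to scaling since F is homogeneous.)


F(2,0,2) ≡ 4 (mod 7); P is NOT on the curve.

Evaluate F(2, 0, 2) term-by-term (mod 7).
  3*X**2 ↦ 3·4·1·1 = 12
  -3*X*Y ↦ -3·2·0·1 = 0
  -3*X*Z ↦ -3·2·1·2 = -12
  3*Y**2 ↦ 3·1·0·1 = 0
  Z**2 ↦ 1·1·1·4 = 4
Sum: F(2, 0, 2) = (12) + (0) + (-12) + (0) + (4) = 4.
Reducing mod 7: 4 ≡ 4 (mod 7).
Since F(a, b, c) ≡ 4 ≠ 0 (mod 7), P does NOT lie on the curve.


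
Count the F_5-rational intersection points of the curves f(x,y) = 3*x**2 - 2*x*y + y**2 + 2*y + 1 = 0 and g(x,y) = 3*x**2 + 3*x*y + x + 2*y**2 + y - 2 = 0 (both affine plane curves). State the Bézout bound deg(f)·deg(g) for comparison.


Common zeros: {(1, 4), (3, 1)}; count = 2; Bézout bound = 4.

deg(f) = 2, deg(g) = 2, so Bézout bound = 4.
Scan x ∈ F_5. For each x, list the y ∈ F_5 with f(x, y) ≡ 0 and those with g(x, y) ≡ 0 (mod 5); the common zeros in that column are the intersection.
  x = 0: f ≡ 0 at y ∈ {4}; g ≡ 0 at y ∈ ∅; common: ∅.
  x = 1: f ≡ 0 at y ∈ {1, 4}; g ≡ 0 at y ∈ {4}; common: {4}.
  x = 2: f ≡ 0 at y ∈ ∅; g ≡ 0 at y ∈ ∅; common: ∅.
  x = 3: f ≡ 0 at y ∈ {1, 3}; g ≡ 0 at y ∈ {1, 4}; common: {1}.
  x = 4: f ≡ 0 at y ∈ {3}; g ≡ 0 at y ∈ {0, 1}; common: ∅.
Collecting: common zeros = {(1, 4), (3, 1)}, so the count is 2.
Comparison with the Bézout bound: 2 ≤ 4 = deg(f)·deg(g), as expected for curves with no common component (the affine F_5-count falls short of the bound because intersections may lie at infinity, over extension fields, or carry multiplicity).


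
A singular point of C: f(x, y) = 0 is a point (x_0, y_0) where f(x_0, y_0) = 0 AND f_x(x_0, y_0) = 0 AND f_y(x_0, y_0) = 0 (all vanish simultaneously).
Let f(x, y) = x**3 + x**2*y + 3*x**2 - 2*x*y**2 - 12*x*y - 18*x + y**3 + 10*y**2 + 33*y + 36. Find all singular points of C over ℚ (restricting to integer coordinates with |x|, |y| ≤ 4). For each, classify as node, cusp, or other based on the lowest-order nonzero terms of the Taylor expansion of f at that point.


Singular points: {(0, -3)}; classification: cusp.

Compute partial derivatives:
  f_x = 3*x**2 + 2*x*y + 6*x - 2*y**2 - 12*y - 18.
  f_y = x**2 - 4*x*y - 12*x + 3*y**2 + 20*y + 33.
Scan x_0 ∈ {−4, ..., 4}. For each x_0, f_y(x_0, y) is a polynomial in y; find its integer roots y ∈ {−4, ..., 4}, then test f_x and f at those candidates.
  x = -4: f_y(-4, y) = 3*y**2 + 36*y + 97; no integer root y with |y| ≤ 4.
  x = -3: f_y(-3, y) = 3*y**2 + 32*y + 78; no integer root y with |y| ≤ 4.
  x = -2: f_y(-2, y) = 3*y**2 + 28*y + 61; no integer root y with |y| ≤ 4.
  x = -1: f_y(-1, y) = 3*y**2 + 24*y + 46; no integer root y with |y| ≤ 4.
  x = 0: f_y(0, y) = 3*y**2 + 20*y + 33; vanishes at y ∈ {-3}. (0, -3): f_x = 0, f = 0 — SINGULAR.
  x = 1: f_y(1, y) = 3*y**2 + 16*y + 22; no integer root y with |y| ≤ 4.
  x = 2: f_y(2, y) = 3*y**2 + 12*y + 13; no integer root y with |y| ≤ 4.
  x = 3: f_y(3, y) = 3*y**2 + 8*y + 6; no integer root y with |y| ≤ 4.
  x = 4: f_y(4, y) = 3*y**2 + 4*y + 1; vanishes at y ∈ {-1}. (4, -1): f_x = 56 ≠ 0.
Only singular point on the grid: (0, -3).
Classify: substitute x = 0 + u, y = -3 + v and expand: f = u**3 + u**2*v - 2*u*v**2 + v**3 + v**2.
No constant or linear terms (consistent with a singular point). Quadratic part: v**2. Cubic part: u**3 + u**2*v - 2*u*v**2 + v**3.
The quadratic part v**2 is a perfect square, so there is a single (double) tangent line v = 0, i.e. y = -3. Restricting the cubic part to that line (v = 0) leaves u**3 ≠ 0, so f is not divisible by v and the branch is v² ≈ -u**3 to lowest order — this is a cusp.
Classification: cusp.


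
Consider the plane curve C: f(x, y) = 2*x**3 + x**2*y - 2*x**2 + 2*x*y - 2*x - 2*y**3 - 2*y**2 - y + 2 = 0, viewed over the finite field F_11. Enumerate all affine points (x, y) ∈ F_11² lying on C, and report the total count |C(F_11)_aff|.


Affine F_11-points: {(1, 0), (1, 3), (1, 7), (2, 9), (3, 5), (4, 4), (5, 9), (6, 9), (8, 1), (8, 10), (9, 2), (9, 6), (10, 0)}; count = 13.

For each of the 121 pairs (x, y) ∈ F_11², evaluate f(x, y) mod 11. Record the zeros.
  x = 0: [0↦2, 1↦8, 2↦9, 3↦4, 4↦3, 5↦5, 6↦9, 7↦3, 8↦8, 9↦1, 10↦3]  zeros at y ∈ ∅
  x = 1: [0↦0, 1↦9, 2↦2, 3↦0, 4↦2, 5↦7, 6↦3, 7↦0, 8↦8, 9↦4, 10↦9]  zeros at y ∈ {0, 3, 7}
  x = 2: [0↦6, 1↦9, 2↦7, 3↦10, 4↦6, 5↦5, 6↦6, 7↦8, 8↦10, 9↦0, 10↦10]  zeros at y ∈ {9}
  x = 3: [0↦10, 1↦9, 2↦3, 3↦2, 4↦5, 5↦0, 6↦8, 7↦6, 8↦4, 9↦1, 10↦7]  zeros at y ∈ {5}
  x = 4: [0↦2, 1↦10, 2↦2, 3↦10, 4↦0, 5↦4, 6↦10, 7↦6, 8↦2, 9↦8, 10↦1]  zeros at y ∈ {4}
  x = 5: [0↦5, 1↦2, 2↦5, 3↦2, 4↦3, 5↦7, 6↦2, 7↦9, 8↦5, 9↦0, 10↦4]  zeros at y ∈ {9}
  x = 6: [0↦9, 1↦8, 2↦2, 3↦1, 4↦4, 5↦10, 6↦7, 7↦5, 8↦3, 9↦0, 10↦6]  zeros at y ∈ {9}
  x = 7: [0↦4, 1↦7, 2↦5, 3↦8, 4↦4, 5↦3, 6↦4, 7↦6, 8↦8, 9↦9, 10↦8]  zeros at y ∈ ∅
  x = 8: [0↦2, 1↦0, 2↦4, 3↦2, 4↦4, 5↦9, 6↦5, 7↦2, 8↦10, 9↦6, 10↦0]  zeros at y ∈ {1, 10}
  x = 9: [0↦4, 1↦10, 2↦0, 3↦6, 4↦5, 5↦7, 6↦0, 7↦5, 8↦10, 9↦3, 10↦5]  zeros at y ∈ {2, 6}
  x = 10: [0↦0, 1↦5, 2↦5, 3↦10, 4↦8, 5↦9, 6↦1, 7↦5, 8↦9, 9↦1, 10↦2]  zeros at y ∈ {0}
Collecting zeros: affine points = {(1, 0), (1, 3), (1, 7), (2, 9), (3, 5), (4, 4), (5, 9), (6, 9), (8, 1), (8, 10), (9, 2), (9, 6), (10, 0)}.
Total count |C(F_11)_aff| = 13.


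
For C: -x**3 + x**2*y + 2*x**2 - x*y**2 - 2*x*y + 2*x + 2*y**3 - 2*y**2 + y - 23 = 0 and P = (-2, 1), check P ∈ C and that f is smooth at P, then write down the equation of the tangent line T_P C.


Tangent line at P: -25*x + 15*y - 65 = 0.

Step 1: f(-2, 1) = 0, so P lies on C.
Step 2: partial derivatives
  f_x(x, y) = -3*x**2 + 2*x*y + 4*x - y**2 - 2*y + 2, f_y(x, y) = x**2 - 2*x*y - 2*x + 6*y**2 - 4*y + 1.
  f_x(P) = -25, f_y(P) = 15 (gradient nonzero, so P is smooth).
Step 3: tangent line at P: -25·(x − -2) + 15·(y − 1) = 0.
Expanding: -25*x + 15*y - 65 = 0.


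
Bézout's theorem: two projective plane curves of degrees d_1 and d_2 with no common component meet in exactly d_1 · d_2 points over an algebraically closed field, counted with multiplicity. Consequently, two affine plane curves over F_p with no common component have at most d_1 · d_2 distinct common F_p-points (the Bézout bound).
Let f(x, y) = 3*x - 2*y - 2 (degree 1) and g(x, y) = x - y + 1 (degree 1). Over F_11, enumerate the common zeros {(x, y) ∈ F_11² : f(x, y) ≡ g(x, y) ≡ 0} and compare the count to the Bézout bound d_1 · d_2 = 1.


Common zeros: {(4, 5)}; count = 1; Bézout bound = 1.

deg(f) = 1, deg(g) = 1, so Bézout bound = 1.
Scan x ∈ F_11. For each x, list the y ∈ F_11 with f(x, y) ≡ 0 and those with g(x, y) ≡ 0 (mod 11); the common zeros in that column are the intersection.
  x = 0: f ≡ 0 at y ∈ {10}; g ≡ 0 at y ∈ {1}; common: ∅.
  x = 1: f ≡ 0 at y ∈ {6}; g ≡ 0 at y ∈ {2}; common: ∅.
  x = 2: f ≡ 0 at y ∈ {2}; g ≡ 0 at y ∈ {3}; common: ∅.
  x = 3: f ≡ 0 at y ∈ {9}; g ≡ 0 at y ∈ {4}; common: ∅.
  x = 4: f ≡ 0 at y ∈ {5}; g ≡ 0 at y ∈ {5}; common: {5}.
  x = 5: f ≡ 0 at y ∈ {1}; g ≡ 0 at y ∈ {6}; common: ∅.
  x = 6: f ≡ 0 at y ∈ {8}; g ≡ 0 at y ∈ {7}; common: ∅.
  x = 7: f ≡ 0 at y ∈ {4}; g ≡ 0 at y ∈ {8}; common: ∅.
  x = 8: f ≡ 0 at y ∈ {0}; g ≡ 0 at y ∈ {9}; common: ∅.
  x = 9: f ≡ 0 at y ∈ {7}; g ≡ 0 at y ∈ {10}; common: ∅.
  x = 10: f ≡ 0 at y ∈ {3}; g ≡ 0 at y ∈ {0}; common: ∅.
Collecting: common zeros = {(4, 5)}, so the count is 1.
Comparison with the Bézout bound: 1 ≤ 1 = deg(f)·deg(g), as expected for curves with no common component (the bound is attained).


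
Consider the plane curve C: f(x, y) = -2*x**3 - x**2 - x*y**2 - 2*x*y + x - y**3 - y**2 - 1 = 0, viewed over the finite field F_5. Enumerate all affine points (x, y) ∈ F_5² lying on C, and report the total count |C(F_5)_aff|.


Affine F_5-points: {(2, 3), (4, 1), (4, 2)}; count = 3.

For each of the 25 pairs (x, y) ∈ F_5², evaluate f(x, y) mod 5. Record the zeros.
  x = 0: [0↦4, 1↦2, 2↦2, 3↦3, 4↦4]  zeros at y ∈ ∅
  x = 1: [0↦2, 1↦2, 2↦2, 3↦1, 4↦3]  zeros at y ∈ ∅
  x = 2: [0↦1, 1↦3, 2↦3, 3↦0, 4↦3]  zeros at y ∈ {3}
  x = 3: [0↦4, 1↦3, 2↦3, 3↦3, 4↦2]  zeros at y ∈ ∅
  x = 4: [0↦4, 1↦0, 2↦0, 3↦3, 4↦3]  zeros at y ∈ {1, 2}
Collecting zeros: affine points = {(2, 3), (4, 1), (4, 2)}.
Total count |C(F_5)_aff| = 3.


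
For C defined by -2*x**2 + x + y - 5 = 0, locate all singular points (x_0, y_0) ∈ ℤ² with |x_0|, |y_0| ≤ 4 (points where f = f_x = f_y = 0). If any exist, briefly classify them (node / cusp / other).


No singular points in the scanned grid; C is smooth there.

Compute partial derivatives:
  f_x = 1 - 4*x.
  f_y = 1.
f_y = 1 is a nonzero constant, so f_y never vanishes: no point (x, y) can satisfy f = f_x = f_y = 0. In particular no (x, y) ∈ {−4, ..., 4}² is singular; the curve is smooth.


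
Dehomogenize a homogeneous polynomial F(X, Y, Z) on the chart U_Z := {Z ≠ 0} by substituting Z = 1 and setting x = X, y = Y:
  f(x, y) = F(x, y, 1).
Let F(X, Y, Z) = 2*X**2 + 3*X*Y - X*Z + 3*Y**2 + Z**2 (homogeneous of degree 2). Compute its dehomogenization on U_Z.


f(x, y) = 2*x**2 + 3*x*y - x + 3*y**2 + 1

On U_Z we set Z = 1. Each monomial c·X^i·Y^j·Z^k in F becomes c·x^i·y^j·1^k = c·x^i·y^j.
Substituting Z = 1: F(X, Y, 1) = 2*x**2 + 3*x*y - x + 3*y**2 + 1.
Note: deg(f) ≤ deg(F) = 2; strict inequality happens when F is divisible by Z (lost terms).


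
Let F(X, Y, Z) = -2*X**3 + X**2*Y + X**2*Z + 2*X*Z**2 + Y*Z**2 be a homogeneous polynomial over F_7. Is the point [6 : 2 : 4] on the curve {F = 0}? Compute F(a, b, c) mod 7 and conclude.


F(6,2,4) ≡ 1 (mod 7); P is NOT on the curve.

Evaluate F(6, 2, 4) term-by-term (mod 7).
  -2*X**3 ↦ -2·216·1·1 = -432
  X**2*Y ↦ 1·36·2·1 = 72
  X**2*Z ↦ 1·36·1·4 = 144
  2*X*Z**2 ↦ 2·6·1·16 = 192
  Y*Z**2 ↦ 1·1·2·16 = 32
Sum: F(6, 2, 4) = (-432) + (72) + (144) + (192) + (32) = 8.
Reducing mod 7: 8 ≡ 1 (mod 7).
Since F(a, b, c) ≡ 1 ≠ 0 (mod 7), P does NOT lie on the curve.


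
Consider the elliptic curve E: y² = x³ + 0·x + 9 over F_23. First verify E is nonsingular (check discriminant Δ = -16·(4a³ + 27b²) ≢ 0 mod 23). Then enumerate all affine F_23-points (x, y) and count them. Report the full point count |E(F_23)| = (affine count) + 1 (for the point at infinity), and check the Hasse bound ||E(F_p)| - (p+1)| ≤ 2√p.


Affine points = {(0, 3), (0, 20), (3, 6), (3, 17), (4, 2), (4, 21), (6, 8), (6, 15), (9, 5), (9, 18), (11, 11), (11, 12), (12, 9), (12, 14), (14, 4), (14, 19), (15, 7), (15, 16), (17, 0), (21, 1), (21, 22), (22, 10), (22, 13)}; affine count = 23; |E(F_23)| = 24.

Discriminant check: Δ ∝ 4a³ + 27b² = 4·0³ + 27·9² = 4·0 + 27·81 ≡ 2 (mod 23). Nonzero ⇒ E is nonsingular.
For each x ∈ F_23, compute rhs = x³ + 0·x + 9 mod 23, then count y ∈ F_23 with y² ≡ rhs.
  x = 0: rhs = 9, matching y values: 3, 20 (2 points).
  x = 1: rhs = 10, matching y values: none (0 points).
  x = 2: rhs = 17, matching y values: none (0 points).
  x = 3: rhs = 13, matching y values: 6, 17 (2 points).
  x = 4: rhs = 4, matching y values: 2, 21 (2 points).
  x = 5: rhs = 19, matching y values: none (0 points).
  x = 6: rhs = 18, matching y values: 8, 15 (2 points).
  x = 7: rhs = 7, matching y values: none (0 points).
  x = 8: rhs = 15, matching y values: none (0 points).
  x = 9: rhs = 2, matching y values: 5, 18 (2 points).
  x = 10: rhs = 20, matching y values: none (0 points).
  x = 11: rhs = 6, matching y values: 11, 12 (2 points).
  x = 12: rhs = 12, matching y values: 9, 14 (2 points).
  x = 13: rhs = 21, matching y values: none (0 points).
  x = 14: rhs = 16, matching y values: 4, 19 (2 points).
  x = 15: rhs = 3, matching y values: 7, 16 (2 points).
  x = 16: rhs = 11, matching y values: none (0 points).
  x = 17: rhs = 0, matching y values: 0 (1 points).
  x = 18: rhs = 22, matching y values: none (0 points).
  x = 19: rhs = 14, matching y values: none (0 points).
  x = 20: rhs = 5, matching y values: none (0 points).
  x = 21: rhs = 1, matching y values: 1, 22 (2 points).
  x = 22: rhs = 8, matching y values: 10, 13 (2 points).
Total affine count: 23.
Full point count |E(F_23)| = 23 + 1 = 24.
Hasse bound: |24 − (23+1)| = |0| = 0 ≤ 2√23 ≈ 9.5917 ✓.
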